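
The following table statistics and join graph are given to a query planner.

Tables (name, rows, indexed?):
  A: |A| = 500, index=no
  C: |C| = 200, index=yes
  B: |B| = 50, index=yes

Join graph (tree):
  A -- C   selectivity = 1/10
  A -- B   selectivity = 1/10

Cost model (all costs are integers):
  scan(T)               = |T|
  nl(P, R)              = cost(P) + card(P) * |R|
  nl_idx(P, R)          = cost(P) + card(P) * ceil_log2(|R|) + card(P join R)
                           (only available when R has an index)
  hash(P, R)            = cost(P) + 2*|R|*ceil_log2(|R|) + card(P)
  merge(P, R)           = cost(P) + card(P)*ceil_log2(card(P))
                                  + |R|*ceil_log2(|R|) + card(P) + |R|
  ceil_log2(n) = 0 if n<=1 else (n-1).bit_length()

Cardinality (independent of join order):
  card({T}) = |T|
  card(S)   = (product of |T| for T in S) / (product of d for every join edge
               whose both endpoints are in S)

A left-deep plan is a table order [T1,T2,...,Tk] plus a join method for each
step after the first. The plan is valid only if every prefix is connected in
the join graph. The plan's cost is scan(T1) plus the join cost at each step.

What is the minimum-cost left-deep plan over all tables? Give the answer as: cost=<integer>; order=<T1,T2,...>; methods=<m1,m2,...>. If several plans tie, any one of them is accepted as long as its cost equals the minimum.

cost=7300; order=A,B,C; methods=hash,hash

Selinger DP (subsets sized 1..n):
  {A}: scan cost=500, card=500
  {C}: scan cost=200, card=200
  {B}: scan cost=50, card=50
  {AC}: card=10000; try (C,hash)→4200, (A,merge)→7000, (C,merge)→7300, (A,hash)→9400, (C,nl_idx)→14500, (A,nl)→100200 …(+1); best=4200 via (C,hash)
  {AB}: card=2500; try (B,hash)→1600, (A,merge)→5400, (B,merge)→5850, (B,nl_idx)→6000, (A,hash)→9100, (A,nl)→25050 …(+1); best=1600 via (B,hash)
  {ABC}: card=50000; try (C,hash)→7300, (B,hash)→14800, (C,merge)→35900, (C,nl_idx)→71600, (B,nl_idx)→114200, (B,merge)→154550 …(+2); best=7300 via (C,hash)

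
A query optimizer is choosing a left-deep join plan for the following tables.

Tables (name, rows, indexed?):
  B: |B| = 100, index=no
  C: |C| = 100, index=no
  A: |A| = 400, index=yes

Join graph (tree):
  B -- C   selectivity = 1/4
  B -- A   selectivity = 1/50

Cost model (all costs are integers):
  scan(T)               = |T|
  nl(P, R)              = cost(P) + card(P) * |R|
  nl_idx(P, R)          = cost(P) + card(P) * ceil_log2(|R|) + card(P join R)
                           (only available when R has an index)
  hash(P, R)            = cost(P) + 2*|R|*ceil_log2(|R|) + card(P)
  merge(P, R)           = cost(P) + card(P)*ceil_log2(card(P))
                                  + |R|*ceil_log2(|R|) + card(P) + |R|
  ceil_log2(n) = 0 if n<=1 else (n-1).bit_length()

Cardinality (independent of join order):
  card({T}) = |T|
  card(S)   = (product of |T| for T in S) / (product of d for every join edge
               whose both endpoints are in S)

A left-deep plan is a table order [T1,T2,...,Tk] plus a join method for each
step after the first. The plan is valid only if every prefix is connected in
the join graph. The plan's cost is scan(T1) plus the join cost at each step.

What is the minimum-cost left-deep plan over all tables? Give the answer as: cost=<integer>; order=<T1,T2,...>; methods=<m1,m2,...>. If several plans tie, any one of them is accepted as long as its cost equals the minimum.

Selinger DP (subsets sized 1..n):
  {B}: scan cost=100, card=100
  {C}: scan cost=100, card=100
  {A}: scan cost=400, card=400
  {BC}: card=2500; try (C,hash)→1600, (B,hash)→1600, (C,merge)→1700, (B,merge)→1700, (C,nl)→10100, (B,nl)→10100; best=1600 via (C,hash)
  {AB}: card=800; try (A,nl_idx)→1800, (B,hash)→2200, (A,merge)→4900, (B,merge)→5200, (A,hash)→7400, (A,nl)→40100 …(+1); best=1800 via (A,nl_idx)
  {ABC}: card=20000; try (C,hash)→4000, (A,hash)→11300, (C,merge)→11400, (A,merge)→38100, (A,nl_idx)→44100, (C,nl)→81800 …(+1); best=4000 via (C,hash)

cost=4000; order=B,A,C; methods=nl_idx,hash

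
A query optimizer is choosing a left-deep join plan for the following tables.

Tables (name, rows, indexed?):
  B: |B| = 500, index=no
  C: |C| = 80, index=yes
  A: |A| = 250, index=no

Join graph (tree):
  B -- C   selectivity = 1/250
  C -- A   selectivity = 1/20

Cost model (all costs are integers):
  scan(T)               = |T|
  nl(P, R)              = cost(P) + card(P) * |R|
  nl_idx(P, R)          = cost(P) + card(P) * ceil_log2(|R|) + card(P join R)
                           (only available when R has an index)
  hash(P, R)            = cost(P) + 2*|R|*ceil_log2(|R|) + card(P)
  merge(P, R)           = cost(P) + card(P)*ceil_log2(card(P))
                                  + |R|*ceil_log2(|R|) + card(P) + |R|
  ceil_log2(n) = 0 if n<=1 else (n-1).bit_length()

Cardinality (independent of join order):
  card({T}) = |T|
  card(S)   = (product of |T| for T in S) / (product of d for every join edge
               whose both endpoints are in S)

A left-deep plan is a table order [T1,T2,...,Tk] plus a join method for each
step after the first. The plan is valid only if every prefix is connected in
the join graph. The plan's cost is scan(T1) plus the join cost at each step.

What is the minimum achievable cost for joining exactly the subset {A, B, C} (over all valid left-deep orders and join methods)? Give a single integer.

Selinger DP over subsets of {A,B,C}:
  {B}: scan cost=500, card=500
  {C}: scan cost=80, card=80
  {A}: scan cost=250, card=250
  {BC}: card=160; try (C,hash)→2120, (C,nl_idx)→4160, (B,merge)→5720, (C,merge)→6140, (B,hash)→9160, (B,nl)→40080 …(+1); best=2120 via (C,hash)
  {AC}: card=1000; try (C,hash)→1620, (A,merge)→2970, (C,nl_idx)→3000, (C,merge)→3140, (A,hash)→4160, (A,nl)→20080 …(+1); best=1620 via (C,hash)
  {ABC}: card=2000; try (A,merge)→5810, (A,hash)→6280, (B,hash)→11620, (B,merge)→17620, (A,nl)→42120, (B,nl)→501620; best=5810 via (A,merge)

5810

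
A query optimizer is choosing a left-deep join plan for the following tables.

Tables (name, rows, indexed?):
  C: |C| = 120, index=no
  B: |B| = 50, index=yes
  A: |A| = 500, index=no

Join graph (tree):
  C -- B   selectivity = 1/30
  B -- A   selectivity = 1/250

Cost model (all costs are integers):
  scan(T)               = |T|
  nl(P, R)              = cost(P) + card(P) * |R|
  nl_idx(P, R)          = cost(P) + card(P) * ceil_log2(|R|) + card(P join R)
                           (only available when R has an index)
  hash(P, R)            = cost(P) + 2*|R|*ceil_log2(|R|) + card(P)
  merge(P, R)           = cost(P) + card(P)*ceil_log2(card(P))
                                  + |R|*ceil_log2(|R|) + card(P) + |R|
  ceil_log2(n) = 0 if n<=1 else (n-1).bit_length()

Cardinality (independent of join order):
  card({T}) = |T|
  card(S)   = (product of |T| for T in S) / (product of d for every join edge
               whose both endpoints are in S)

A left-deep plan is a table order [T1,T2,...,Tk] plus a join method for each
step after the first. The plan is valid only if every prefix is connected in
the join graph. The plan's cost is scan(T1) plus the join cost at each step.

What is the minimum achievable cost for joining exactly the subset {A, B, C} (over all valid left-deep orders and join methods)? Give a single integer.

Selinger DP over subsets of {A,B,C}:
  {C}: scan cost=120, card=120
  {B}: scan cost=50, card=50
  {A}: scan cost=500, card=500
  {BC}: card=200; try (B,hash)→840, (B,nl_idx)→1040, (C,merge)→1360, (B,merge)→1430, (C,hash)→1780, (C,nl)→6050 …(+1); best=840 via (B,hash)
  {AB}: card=100; try (B,hash)→1600, (B,nl_idx)→3600, (A,merge)→5400, (B,merge)→5850, (A,hash)→9100, (A,nl)→25050 …(+1); best=1600 via (B,hash)
  {ABC}: card=400; try (C,merge)→3360, (C,hash)→3380, (A,merge)→7640, (A,hash)→10040, (C,nl)→13600, (A,nl)→100840; best=3360 via (C,merge)

3360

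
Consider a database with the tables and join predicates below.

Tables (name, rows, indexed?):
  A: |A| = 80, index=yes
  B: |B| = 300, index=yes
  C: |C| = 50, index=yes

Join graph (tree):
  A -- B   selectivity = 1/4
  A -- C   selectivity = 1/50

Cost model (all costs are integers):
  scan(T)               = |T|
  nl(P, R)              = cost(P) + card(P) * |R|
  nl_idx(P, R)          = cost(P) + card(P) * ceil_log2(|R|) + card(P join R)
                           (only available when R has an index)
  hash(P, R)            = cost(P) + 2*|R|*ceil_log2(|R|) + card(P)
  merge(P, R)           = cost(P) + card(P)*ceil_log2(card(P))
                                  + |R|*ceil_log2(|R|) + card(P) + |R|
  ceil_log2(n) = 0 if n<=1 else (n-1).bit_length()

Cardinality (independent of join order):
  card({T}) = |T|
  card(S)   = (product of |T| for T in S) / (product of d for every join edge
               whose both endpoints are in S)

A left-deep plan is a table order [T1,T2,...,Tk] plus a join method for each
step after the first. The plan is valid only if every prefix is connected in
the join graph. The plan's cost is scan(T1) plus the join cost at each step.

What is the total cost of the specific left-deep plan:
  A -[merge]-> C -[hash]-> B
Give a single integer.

step 1: scan A: cost=80, card=80
step 2: join C via merge
    card(P join C) = 80*50/(50) = 80
    cost = 80 + 80*7 + 50*6 + 80 + 50 = 1070
step 3: join B via hash
    card(P join B) = 80*300/(4) = 6000
    cost = 1070 + 2*300*9 + 80 = 6550

6550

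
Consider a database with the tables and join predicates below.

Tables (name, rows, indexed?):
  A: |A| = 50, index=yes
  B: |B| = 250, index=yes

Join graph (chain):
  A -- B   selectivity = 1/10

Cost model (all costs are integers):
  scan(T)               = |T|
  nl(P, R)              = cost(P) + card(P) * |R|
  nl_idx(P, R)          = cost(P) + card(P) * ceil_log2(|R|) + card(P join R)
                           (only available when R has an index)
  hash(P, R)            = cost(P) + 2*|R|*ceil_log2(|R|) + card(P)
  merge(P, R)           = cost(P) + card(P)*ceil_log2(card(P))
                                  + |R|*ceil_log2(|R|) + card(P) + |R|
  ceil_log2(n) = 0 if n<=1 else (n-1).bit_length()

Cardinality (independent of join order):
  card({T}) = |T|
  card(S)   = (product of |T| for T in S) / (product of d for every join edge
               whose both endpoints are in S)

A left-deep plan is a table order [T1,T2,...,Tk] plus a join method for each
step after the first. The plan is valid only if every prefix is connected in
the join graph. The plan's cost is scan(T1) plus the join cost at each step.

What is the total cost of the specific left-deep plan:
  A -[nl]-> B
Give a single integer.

step 1: scan A: cost=50, card=50
step 2: join B via nl
    card(P join B) = 50*250/(10) = 1250
    cost = 50 + 50*250 = 12550

12550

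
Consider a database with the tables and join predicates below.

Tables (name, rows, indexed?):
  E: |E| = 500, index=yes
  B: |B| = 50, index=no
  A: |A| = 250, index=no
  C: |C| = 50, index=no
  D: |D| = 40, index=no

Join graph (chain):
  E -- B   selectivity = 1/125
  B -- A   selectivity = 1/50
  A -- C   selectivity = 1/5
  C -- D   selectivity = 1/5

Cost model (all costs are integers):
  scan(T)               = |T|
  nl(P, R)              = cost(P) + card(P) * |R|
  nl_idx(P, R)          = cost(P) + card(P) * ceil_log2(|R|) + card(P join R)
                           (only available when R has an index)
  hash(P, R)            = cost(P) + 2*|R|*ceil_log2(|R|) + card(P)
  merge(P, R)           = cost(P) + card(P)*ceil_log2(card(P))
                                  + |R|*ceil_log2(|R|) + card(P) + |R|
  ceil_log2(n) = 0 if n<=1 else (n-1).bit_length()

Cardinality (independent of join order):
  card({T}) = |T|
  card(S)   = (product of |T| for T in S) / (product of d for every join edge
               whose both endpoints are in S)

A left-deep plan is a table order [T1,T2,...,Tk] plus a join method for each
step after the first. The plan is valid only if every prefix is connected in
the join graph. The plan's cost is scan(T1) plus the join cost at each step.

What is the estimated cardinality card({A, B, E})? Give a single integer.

1000

Tables in S: A(250), B(50), E(500)
Edges inside S: E-B(d=125), B-A(d=50)
numerator = 250 * 50 * 500 = 6250000
denominator = 125 * 50 = 6250
card(S) = 6250000 / 6250 = 1000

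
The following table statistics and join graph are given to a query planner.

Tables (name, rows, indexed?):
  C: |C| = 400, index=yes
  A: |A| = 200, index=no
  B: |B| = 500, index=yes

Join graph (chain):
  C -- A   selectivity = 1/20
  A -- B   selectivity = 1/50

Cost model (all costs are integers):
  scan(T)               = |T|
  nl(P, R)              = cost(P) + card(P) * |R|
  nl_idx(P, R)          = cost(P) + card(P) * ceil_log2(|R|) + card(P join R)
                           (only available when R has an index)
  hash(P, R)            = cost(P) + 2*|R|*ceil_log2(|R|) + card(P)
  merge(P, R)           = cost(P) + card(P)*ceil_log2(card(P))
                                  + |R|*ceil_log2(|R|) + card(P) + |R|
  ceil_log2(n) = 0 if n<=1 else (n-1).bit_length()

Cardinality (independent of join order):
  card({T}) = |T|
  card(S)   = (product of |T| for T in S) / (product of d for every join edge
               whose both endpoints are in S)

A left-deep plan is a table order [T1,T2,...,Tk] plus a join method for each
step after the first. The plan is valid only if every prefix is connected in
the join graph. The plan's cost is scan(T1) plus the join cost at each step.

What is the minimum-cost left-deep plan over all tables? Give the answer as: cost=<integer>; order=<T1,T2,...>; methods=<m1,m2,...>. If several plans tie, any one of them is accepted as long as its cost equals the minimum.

Selinger DP (subsets sized 1..n):
  {C}: scan cost=400, card=400
  {A}: scan cost=200, card=200
  {B}: scan cost=500, card=500
  {AC}: card=4000; try (A,hash)→4000, (C,merge)→6000, (C,nl_idx)→6000, (A,merge)→6200, (C,hash)→7600, (C,nl)→80200 …(+1); best=4000 via (A,hash)
  {AB}: card=2000; try (B,nl_idx)→4000, (A,hash)→4200, (B,merge)→7000, (A,merge)→7300, (B,hash)→9400, (B,nl)→100200 …(+1); best=4000 via (B,nl_idx)
  {ABC}: card=40000; try (C,hash)→13200, (B,hash)→17000, (C,merge)→32000, (B,merge)→61000, (C,nl_idx)→62000, (B,nl_idx)→80000 …(+2); best=13200 via (C,hash)

cost=13200; order=A,B,C; methods=nl_idx,hash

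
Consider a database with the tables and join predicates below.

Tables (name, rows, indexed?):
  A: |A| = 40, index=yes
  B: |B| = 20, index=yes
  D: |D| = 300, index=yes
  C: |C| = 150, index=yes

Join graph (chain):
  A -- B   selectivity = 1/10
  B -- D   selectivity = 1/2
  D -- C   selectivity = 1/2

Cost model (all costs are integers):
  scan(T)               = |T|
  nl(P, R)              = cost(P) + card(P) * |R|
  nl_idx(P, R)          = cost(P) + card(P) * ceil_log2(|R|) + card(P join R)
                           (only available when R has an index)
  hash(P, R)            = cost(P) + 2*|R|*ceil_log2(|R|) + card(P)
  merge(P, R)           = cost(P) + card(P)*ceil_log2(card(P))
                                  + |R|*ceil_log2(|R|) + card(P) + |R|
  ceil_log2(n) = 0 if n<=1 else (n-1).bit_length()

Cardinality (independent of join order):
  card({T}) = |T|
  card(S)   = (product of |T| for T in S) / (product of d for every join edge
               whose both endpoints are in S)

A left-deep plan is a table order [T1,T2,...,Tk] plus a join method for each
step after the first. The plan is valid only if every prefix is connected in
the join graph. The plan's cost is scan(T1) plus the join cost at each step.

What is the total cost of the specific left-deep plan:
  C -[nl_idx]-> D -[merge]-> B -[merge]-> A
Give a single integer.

4659400

step 1: scan C: cost=150, card=150
step 2: join D via nl_idx
    card(P join D) = 150*300/(2) = 22500
    cost = 150 + 150*9 + 22500 = 24000
step 3: join B via merge
    card(P join B) = 22500*20/(2) = 225000
    cost = 24000 + 22500*15 + 20*5 + 22500 + 20 = 384120
step 4: join A via merge
    card(P join A) = 225000*40/(10) = 900000
    cost = 384120 + 225000*18 + 40*6 + 225000 + 40 = 4659400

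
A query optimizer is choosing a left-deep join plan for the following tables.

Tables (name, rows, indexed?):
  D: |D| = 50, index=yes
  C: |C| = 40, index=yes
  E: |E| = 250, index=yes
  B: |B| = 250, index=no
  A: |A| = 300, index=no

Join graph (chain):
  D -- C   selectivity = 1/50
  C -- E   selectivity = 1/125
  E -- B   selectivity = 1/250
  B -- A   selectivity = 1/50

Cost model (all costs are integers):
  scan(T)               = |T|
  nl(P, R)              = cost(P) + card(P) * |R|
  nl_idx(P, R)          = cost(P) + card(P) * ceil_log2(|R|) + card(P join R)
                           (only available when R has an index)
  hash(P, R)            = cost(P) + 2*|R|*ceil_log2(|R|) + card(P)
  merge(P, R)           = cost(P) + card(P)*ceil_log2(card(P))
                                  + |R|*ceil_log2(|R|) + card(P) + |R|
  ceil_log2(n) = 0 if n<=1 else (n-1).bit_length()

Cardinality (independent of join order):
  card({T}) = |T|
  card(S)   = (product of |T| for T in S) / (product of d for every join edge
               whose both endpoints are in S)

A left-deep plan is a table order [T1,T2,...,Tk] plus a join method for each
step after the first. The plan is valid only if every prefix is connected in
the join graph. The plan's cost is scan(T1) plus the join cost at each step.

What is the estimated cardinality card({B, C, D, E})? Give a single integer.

Tables in S: B(250), C(40), D(50), E(250)
Edges inside S: D-C(d=50), C-E(d=125), E-B(d=250)
numerator = 250 * 40 * 50 * 250 = 125000000
denominator = 50 * 125 * 250 = 1562500
card(S) = 125000000 / 1562500 = 80

80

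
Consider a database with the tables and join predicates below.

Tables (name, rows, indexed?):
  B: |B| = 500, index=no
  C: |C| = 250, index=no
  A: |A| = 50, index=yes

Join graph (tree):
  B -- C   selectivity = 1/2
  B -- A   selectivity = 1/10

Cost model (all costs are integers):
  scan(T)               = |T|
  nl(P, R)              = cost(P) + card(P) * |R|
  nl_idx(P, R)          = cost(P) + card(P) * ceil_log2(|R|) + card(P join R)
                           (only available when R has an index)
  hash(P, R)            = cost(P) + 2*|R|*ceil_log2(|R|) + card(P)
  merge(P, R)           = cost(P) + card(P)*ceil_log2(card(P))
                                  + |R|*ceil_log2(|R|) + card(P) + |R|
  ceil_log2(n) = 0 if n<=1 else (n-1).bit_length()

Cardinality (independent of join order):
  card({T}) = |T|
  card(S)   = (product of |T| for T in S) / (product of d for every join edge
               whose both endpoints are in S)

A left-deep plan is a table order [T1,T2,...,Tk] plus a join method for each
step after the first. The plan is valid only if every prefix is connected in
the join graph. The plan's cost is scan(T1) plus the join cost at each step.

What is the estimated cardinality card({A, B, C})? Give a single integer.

312500

Tables in S: A(50), B(500), C(250)
Edges inside S: B-C(d=2), B-A(d=10)
numerator = 50 * 500 * 250 = 6250000
denominator = 2 * 10 = 20
card(S) = 6250000 / 20 = 312500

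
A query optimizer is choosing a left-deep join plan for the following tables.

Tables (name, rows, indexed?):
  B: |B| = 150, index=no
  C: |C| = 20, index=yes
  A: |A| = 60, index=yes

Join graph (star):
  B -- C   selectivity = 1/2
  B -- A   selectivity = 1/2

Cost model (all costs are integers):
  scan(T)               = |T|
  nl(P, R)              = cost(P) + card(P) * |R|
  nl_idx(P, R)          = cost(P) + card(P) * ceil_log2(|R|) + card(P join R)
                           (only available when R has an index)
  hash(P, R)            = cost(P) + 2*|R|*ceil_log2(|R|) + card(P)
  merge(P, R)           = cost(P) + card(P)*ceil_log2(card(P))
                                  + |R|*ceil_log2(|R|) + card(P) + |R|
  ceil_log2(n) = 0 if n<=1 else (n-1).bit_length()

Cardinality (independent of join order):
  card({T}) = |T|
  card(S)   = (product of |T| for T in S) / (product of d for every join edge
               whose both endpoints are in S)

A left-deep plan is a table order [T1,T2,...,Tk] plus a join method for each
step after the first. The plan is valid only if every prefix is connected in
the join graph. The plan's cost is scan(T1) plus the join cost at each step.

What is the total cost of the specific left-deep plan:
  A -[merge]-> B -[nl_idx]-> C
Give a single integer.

69330

step 1: scan A: cost=60, card=60
step 2: join B via merge
    card(P join B) = 60*150/(2) = 4500
    cost = 60 + 60*6 + 150*8 + 60 + 150 = 1830
step 3: join C via nl_idx
    card(P join C) = 4500*20/(2) = 45000
    cost = 1830 + 4500*5 + 45000 = 69330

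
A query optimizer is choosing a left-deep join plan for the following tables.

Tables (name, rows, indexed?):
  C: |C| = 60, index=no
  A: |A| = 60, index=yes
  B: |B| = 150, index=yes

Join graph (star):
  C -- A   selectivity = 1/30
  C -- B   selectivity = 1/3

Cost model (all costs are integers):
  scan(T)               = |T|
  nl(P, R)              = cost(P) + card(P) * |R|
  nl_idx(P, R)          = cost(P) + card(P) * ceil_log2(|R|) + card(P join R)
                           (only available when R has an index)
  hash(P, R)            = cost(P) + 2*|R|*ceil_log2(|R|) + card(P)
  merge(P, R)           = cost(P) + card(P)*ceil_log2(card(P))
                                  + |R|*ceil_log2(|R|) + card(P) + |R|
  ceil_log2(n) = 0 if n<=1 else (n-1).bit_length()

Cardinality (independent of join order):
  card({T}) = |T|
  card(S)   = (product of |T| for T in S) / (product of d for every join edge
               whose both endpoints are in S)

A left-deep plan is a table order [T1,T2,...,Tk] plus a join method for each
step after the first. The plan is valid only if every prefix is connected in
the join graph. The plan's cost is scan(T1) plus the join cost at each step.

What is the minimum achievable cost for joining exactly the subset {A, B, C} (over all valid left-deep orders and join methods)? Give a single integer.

2850

Selinger DP over subsets of {A,B,C}:
  {C}: scan cost=60, card=60
  {A}: scan cost=60, card=60
  {B}: scan cost=150, card=150
  {AC}: card=120; try (A,nl_idx)→540, (C,hash)→840, (A,hash)→840, (C,merge)→900, (A,merge)→900, (C,nl)→3660 …(+1); best=540 via (A,nl_idx)
  {BC}: card=3000; try (C,hash)→1020, (B,merge)→1830, (C,merge)→1920, (B,hash)→2520, (B,nl_idx)→3540, (B,nl)→9060 …(+1); best=1020 via (C,hash)
  {ABC}: card=6000; try (B,merge)→2850, (B,hash)→3060, (A,hash)→4740, (B,nl_idx)→7500, (B,nl)→18540, (A,nl_idx)→25020 …(+2); best=2850 via (B,merge)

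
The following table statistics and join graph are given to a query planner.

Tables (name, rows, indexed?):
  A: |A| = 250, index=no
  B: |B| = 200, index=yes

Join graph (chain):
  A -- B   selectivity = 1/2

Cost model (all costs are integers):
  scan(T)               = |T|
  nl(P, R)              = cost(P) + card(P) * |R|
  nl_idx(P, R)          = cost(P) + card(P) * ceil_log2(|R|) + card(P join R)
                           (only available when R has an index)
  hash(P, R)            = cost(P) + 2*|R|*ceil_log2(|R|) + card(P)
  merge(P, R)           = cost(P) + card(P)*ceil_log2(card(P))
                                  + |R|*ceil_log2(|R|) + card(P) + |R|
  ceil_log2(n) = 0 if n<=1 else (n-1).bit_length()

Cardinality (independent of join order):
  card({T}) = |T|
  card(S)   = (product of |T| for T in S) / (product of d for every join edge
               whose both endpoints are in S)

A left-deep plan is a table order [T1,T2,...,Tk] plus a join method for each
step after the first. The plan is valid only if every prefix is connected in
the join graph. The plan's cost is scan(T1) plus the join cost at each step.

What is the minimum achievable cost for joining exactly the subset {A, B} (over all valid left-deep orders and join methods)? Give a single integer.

3700

Selinger DP over subsets of {A,B}:
  {A}: scan cost=250, card=250
  {B}: scan cost=200, card=200
  {AB}: card=25000; try (B,hash)→3700, (A,merge)→4250, (B,merge)→4300, (A,hash)→4400, (B,nl_idx)→27250, (A,nl)→50200 …(+1); best=3700 via (B,hash)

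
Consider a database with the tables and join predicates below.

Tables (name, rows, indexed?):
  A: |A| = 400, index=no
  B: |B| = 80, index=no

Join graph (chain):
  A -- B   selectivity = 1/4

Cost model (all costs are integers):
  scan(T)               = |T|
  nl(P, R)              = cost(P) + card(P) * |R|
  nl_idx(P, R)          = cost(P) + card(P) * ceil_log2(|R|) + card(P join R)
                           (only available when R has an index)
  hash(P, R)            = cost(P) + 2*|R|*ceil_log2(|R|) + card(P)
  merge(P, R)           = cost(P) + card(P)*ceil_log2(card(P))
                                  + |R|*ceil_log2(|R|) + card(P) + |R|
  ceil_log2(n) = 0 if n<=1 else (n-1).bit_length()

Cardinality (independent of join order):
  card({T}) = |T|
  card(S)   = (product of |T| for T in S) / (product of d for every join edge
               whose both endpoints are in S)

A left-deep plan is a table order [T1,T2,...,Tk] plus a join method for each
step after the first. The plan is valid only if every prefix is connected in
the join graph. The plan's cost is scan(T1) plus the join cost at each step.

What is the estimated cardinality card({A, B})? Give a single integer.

8000

Tables in S: A(400), B(80)
Edges inside S: A-B(d=4)
numerator = 400 * 80 = 32000
denominator = 4 = 4
card(S) = 32000 / 4 = 8000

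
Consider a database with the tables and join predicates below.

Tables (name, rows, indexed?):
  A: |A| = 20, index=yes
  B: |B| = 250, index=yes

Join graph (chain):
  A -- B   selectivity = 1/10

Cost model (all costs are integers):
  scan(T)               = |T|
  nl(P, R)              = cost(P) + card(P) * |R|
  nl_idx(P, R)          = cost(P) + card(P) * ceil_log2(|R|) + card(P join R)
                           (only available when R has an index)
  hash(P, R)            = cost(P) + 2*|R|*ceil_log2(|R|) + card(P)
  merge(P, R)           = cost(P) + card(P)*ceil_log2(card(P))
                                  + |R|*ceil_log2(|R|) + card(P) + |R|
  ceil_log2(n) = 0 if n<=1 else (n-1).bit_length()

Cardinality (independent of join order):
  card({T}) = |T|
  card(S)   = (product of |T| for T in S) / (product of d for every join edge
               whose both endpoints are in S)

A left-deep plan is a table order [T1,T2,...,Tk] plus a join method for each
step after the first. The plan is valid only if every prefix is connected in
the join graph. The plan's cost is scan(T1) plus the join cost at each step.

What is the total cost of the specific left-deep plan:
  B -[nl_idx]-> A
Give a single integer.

2000

step 1: scan B: cost=250, card=250
step 2: join A via nl_idx
    card(P join A) = 250*20/(10) = 500
    cost = 250 + 250*5 + 500 = 2000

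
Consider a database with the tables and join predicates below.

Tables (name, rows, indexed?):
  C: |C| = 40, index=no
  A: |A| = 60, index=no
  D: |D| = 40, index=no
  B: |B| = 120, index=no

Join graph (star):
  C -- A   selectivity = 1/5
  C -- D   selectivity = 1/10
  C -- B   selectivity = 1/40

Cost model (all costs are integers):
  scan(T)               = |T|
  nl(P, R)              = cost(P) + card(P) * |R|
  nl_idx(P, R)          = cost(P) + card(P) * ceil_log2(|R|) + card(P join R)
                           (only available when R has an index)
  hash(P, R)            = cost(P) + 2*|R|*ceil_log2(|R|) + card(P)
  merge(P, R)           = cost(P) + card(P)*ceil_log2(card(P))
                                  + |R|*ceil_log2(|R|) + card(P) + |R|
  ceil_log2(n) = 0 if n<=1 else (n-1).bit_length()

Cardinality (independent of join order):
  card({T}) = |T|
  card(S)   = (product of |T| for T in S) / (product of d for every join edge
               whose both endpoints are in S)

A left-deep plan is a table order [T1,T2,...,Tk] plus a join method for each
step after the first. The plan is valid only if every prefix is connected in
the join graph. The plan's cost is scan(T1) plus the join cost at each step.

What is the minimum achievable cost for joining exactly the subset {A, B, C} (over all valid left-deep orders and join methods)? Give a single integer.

Selinger DP over subsets of {A,B,C}:
  {C}: scan cost=40, card=40
  {A}: scan cost=60, card=60
  {B}: scan cost=120, card=120
  {AC}: card=480; try (C,hash)→600, (A,merge)→740, (C,merge)→760, (A,hash)→800, (A,nl)→2440, (C,nl)→2460; best=600 via (C,hash)
  {BC}: card=120; try (C,hash)→720, (B,merge)→1280, (C,merge)→1360, (B,hash)→1760, (B,nl)→4840, (C,nl)→4920; best=720 via (C,hash)
  {ABC}: card=1440; try (A,hash)→1560, (A,merge)→2100, (B,hash)→2760, (B,merge)→6360, (A,nl)→7920, (B,nl)→58200; best=1560 via (A,hash)

1560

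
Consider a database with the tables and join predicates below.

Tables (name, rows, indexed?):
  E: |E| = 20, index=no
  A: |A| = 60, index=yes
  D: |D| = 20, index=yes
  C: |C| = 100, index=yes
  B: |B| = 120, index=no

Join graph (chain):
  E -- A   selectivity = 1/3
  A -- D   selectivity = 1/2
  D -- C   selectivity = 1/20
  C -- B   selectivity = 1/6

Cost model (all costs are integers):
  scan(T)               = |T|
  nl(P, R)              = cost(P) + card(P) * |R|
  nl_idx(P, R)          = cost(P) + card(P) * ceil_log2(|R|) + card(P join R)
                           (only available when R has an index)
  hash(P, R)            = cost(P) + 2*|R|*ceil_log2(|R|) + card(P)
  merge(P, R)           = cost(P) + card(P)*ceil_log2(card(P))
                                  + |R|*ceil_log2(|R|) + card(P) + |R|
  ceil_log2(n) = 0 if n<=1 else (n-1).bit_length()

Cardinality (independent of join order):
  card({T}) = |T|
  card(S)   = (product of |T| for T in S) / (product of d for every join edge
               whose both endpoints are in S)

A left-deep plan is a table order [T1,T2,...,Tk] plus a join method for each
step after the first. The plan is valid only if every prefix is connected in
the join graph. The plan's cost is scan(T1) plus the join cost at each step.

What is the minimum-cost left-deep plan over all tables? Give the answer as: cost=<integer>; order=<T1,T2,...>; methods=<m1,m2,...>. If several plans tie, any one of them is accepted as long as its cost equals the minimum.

Selinger DP (subsets sized 1..n):
  {E}: scan cost=20, card=20
  {A}: scan cost=60, card=60
  {D}: scan cost=20, card=20
  {C}: scan cost=100, card=100
  {B}: scan cost=120, card=120
  {AE}: card=400; try (E,hash)→320, (A,nl_idx)→540, (A,merge)→560, (E,merge)→600, (A,hash)→760, (A,nl)→1220 …(+1); best=320 via (E,hash)
  {AD}: card=600; try (D,hash)→320, (A,merge)→560, (D,merge)→600, (A,nl_idx)→740, (A,hash)→760, (D,nl_idx)→960 …(+2); best=320 via (D,hash)
  {CD}: card=100; try (C,nl_idx)→260, (D,hash)→400, (D,nl_idx)→700, (C,merge)→940, (D,merge)→1020, (C,hash)→1440 …(+2); best=260 via (C,nl_idx)
  {BC}: card=2000; try (C,hash)→1640, (B,merge)→1860, (C,merge)→1880, (B,hash)→1880, (C,nl_idx)→2960, (B,nl)→12100 …(+1); best=1640 via (C,hash)
  {ADE}: card=4000; try (D,hash)→920, (E,hash)→1120, (D,merge)→4440, (D,nl_idx)→6320, (E,merge)→7040, (D,nl)→8320 …(+1); best=920 via (D,hash)
  {ACD}: card=3000; try (A,hash)→1080, (A,merge)→1480, (C,hash)→2320, (A,nl_idx)→3860, (A,nl)→6260, (C,nl_idx)→7520 …(+2); best=1080 via (A,hash)
  {BCD}: card=2000; try (B,merge)→2020, (B,hash)→2040, (D,hash)→3840, (B,nl)→12260, (D,nl_idx)→13640, (D,merge)→25760 …(+1); best=2020 via (B,merge)
  {ACDE}: card=20000; try (E,hash)→4280, (C,hash)→6320, (E,merge)→40200, (C,nl_idx)→48920, (C,merge)→53720, (E,nl)→61080 …(+1); best=4280 via (E,hash)
  {ABCD}: card=60000; try (A,hash)→4740, (B,hash)→5760, (A,merge)→26440, (B,merge)→41040, (A,nl_idx)→74020, (A,nl)→122020 …(+1); best=4740 via (A,hash)
  {ABCDE}: card=400000; try (B,hash)→25960, (E,hash)→64940, (B,merge)→325240, (E,merge)→1024860, (E,nl)→1204740, (B,nl)→2404280; best=25960 via (B,hash)

cost=25960; order=D,C,A,E,B; methods=nl_idx,hash,hash,hash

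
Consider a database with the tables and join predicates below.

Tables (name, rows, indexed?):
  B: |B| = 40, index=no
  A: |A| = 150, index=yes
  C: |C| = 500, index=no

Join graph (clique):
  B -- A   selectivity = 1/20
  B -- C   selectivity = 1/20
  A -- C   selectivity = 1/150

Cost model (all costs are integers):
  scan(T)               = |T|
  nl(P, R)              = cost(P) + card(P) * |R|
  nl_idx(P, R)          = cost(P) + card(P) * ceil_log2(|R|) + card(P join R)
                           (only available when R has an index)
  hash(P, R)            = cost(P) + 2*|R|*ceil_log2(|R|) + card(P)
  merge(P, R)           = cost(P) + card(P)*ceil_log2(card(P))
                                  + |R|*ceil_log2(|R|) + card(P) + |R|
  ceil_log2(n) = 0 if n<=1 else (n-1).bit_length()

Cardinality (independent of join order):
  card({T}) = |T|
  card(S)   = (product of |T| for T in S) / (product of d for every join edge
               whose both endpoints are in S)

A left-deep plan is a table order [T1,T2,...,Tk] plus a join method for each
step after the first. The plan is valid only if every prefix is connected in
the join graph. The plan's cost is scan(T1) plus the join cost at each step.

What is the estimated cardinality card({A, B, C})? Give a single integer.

50

Tables in S: A(150), B(40), C(500)
Edges inside S: B-A(d=20), B-C(d=20), A-C(d=150)
numerator = 150 * 40 * 500 = 3000000
denominator = 20 * 20 * 150 = 60000
card(S) = 3000000 / 60000 = 50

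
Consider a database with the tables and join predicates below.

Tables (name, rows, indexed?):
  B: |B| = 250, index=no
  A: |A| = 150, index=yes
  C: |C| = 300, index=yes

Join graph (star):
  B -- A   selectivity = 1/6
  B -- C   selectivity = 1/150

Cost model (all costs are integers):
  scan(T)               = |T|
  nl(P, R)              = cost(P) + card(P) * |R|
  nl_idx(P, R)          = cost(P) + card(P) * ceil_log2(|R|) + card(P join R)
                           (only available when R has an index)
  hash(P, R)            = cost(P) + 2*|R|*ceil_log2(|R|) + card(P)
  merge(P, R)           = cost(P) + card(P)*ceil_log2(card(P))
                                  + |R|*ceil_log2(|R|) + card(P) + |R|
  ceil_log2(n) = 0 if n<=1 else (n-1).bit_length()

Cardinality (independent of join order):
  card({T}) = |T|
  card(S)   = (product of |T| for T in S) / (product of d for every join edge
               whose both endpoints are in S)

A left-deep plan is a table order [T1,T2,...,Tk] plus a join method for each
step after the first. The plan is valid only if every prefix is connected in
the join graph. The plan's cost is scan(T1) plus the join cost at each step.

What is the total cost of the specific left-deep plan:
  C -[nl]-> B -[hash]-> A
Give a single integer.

78200

step 1: scan C: cost=300, card=300
step 2: join B via nl
    card(P join B) = 300*250/(150) = 500
    cost = 300 + 300*250 = 75300
step 3: join A via hash
    card(P join A) = 500*150/(6) = 12500
    cost = 75300 + 2*150*8 + 500 = 78200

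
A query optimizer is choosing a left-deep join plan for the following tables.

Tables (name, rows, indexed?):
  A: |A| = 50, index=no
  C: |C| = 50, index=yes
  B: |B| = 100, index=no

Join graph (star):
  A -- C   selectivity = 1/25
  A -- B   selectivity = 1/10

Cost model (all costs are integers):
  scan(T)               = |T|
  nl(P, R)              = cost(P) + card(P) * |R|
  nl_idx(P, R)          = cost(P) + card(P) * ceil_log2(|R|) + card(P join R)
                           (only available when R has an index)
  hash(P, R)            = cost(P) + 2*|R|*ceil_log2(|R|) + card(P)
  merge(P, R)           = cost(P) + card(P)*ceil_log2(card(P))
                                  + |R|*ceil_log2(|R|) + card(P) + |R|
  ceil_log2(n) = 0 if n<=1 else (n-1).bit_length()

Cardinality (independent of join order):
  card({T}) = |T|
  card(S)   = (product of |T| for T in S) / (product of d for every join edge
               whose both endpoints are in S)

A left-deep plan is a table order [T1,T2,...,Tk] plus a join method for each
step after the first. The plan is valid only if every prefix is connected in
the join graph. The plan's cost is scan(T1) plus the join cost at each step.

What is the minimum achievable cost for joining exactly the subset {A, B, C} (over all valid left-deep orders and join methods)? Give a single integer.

1900

Selinger DP over subsets of {A,B,C}:
  {A}: scan cost=50, card=50
  {C}: scan cost=50, card=50
  {B}: scan cost=100, card=100
  {AC}: card=100; try (C,nl_idx)→450, (C,hash)→700, (A,hash)→700, (C,merge)→750, (A,merge)→750, (C,nl)→2550 …(+1); best=450 via (C,nl_idx)
  {AB}: card=500; try (A,hash)→800, (B,merge)→1200, (A,merge)→1250, (B,hash)→1500, (B,nl)→5050, (A,nl)→5100; best=800 via (A,hash)
  {ABC}: card=1000; try (C,hash)→1900, (B,hash)→1950, (B,merge)→2050, (C,nl_idx)→4800, (C,merge)→6150, (B,nl)→10450 …(+1); best=1900 via (C,hash)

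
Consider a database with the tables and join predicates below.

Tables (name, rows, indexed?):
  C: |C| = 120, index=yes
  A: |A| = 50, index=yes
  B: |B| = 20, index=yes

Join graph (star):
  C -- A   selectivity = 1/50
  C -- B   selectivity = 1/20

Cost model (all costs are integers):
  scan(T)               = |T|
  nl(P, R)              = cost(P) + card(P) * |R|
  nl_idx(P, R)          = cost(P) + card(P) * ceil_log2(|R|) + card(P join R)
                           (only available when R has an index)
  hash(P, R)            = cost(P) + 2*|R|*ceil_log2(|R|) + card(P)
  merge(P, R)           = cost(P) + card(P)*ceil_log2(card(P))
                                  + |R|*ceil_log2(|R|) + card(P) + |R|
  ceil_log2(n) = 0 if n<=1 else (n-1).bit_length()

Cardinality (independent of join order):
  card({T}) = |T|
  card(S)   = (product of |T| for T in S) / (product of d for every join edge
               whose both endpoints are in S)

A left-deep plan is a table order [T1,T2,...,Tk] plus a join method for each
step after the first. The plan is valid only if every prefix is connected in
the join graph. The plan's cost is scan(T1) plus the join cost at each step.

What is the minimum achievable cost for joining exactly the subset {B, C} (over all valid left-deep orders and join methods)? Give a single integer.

Selinger DP over subsets of {B,C}:
  {C}: scan cost=120, card=120
  {B}: scan cost=20, card=20
  {BC}: card=120; try (C,nl_idx)→280, (B,hash)→440, (B,nl_idx)→840, (C,merge)→1100, (B,merge)→1200, (C,hash)→1720 …(+2); best=280 via (C,nl_idx)

280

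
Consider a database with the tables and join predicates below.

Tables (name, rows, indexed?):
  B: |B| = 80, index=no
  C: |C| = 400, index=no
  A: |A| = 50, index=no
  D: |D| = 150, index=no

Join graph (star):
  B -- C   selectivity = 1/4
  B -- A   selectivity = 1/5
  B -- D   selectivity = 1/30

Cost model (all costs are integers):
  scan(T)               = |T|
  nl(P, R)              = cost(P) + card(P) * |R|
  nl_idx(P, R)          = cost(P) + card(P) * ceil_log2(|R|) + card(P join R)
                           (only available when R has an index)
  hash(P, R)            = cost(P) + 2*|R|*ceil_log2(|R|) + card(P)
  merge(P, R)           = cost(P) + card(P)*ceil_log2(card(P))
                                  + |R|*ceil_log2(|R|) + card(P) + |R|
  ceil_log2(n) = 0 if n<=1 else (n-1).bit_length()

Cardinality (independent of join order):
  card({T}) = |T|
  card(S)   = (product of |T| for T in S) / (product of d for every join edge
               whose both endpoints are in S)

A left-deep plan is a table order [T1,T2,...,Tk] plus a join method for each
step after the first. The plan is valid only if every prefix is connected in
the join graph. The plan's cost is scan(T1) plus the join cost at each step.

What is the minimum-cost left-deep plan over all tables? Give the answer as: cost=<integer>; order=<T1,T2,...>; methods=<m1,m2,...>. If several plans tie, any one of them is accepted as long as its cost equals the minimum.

Selinger DP (subsets sized 1..n):
  {B}: scan cost=80, card=80
  {C}: scan cost=400, card=400
  {A}: scan cost=50, card=50
  {D}: scan cost=150, card=150
  {BC}: card=8000; try (B,hash)→1920, (C,merge)→4720, (B,merge)→5040, (C,hash)→7360, (C,nl)→32080, (B,nl)→32400; best=1920 via (B,hash)
  {AB}: card=800; try (A,hash)→760, (B,merge)→1040, (A,merge)→1070, (B,hash)→1220, (B,nl)→4050, (A,nl)→4080; best=760 via (A,hash)
  {BD}: card=400; try (B,hash)→1420, (D,merge)→2070, (B,merge)→2140, (D,hash)→2560, (D,nl)→12080, (B,nl)→12150; best=1420 via (B,hash)
  {ABC}: card=80000; try (C,hash)→8760, (A,hash)→10520, (C,merge)→13560, (A,merge)→114270, (C,nl)→320760, (A,nl)→401920; best=8760 via (C,hash)
  {BCD}: card=40000; try (C,hash)→9020, (C,merge)→9420, (D,hash)→12320, (D,merge)→115270, (C,nl)→161420, (D,nl)→1201920; best=9020 via (C,hash)
  {ABD}: card=4000; try (A,hash)→2420, (D,hash)→3960, (A,merge)→5770, (D,merge)→10910, (A,nl)→21420, (D,nl)→120760; best=2420 via (A,hash)
  {ABCD}: card=400000; try (C,hash)→13620, (A,hash)→49620, (C,merge)→58420, (D,hash)→91160, (A,merge)→689370, (D,merge)→1450110 …(+3); best=13620 via (C,hash)

cost=13620; order=D,B,A,C; methods=hash,hash,hash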